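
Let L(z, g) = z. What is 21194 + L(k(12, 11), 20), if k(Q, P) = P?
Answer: 21205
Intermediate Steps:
21194 + L(k(12, 11), 20) = 21194 + 11 = 21205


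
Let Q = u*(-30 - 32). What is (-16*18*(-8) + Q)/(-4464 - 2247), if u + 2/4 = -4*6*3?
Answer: -6799/6711 ≈ -1.0131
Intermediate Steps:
u = -145/2 (u = -½ - 4*6*3 = -½ - 24*3 = -½ - 72 = -145/2 ≈ -72.500)
Q = 4495 (Q = -145*(-30 - 32)/2 = -145/2*(-62) = 4495)
(-16*18*(-8) + Q)/(-4464 - 2247) = (-16*18*(-8) + 4495)/(-4464 - 2247) = (-288*(-8) + 4495)/(-6711) = (2304 + 4495)*(-1/6711) = 6799*(-1/6711) = -6799/6711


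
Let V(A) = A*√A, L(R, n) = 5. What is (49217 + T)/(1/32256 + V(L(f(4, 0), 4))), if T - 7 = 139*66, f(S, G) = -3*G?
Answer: -1883685888/130056191999 + 303800860016640*√5/130056191999 ≈ 5223.3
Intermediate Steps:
V(A) = A^(3/2)
T = 9181 (T = 7 + 139*66 = 7 + 9174 = 9181)
(49217 + T)/(1/32256 + V(L(f(4, 0), 4))) = (49217 + 9181)/(1/32256 + 5^(3/2)) = 58398/(1/32256 + 5*√5)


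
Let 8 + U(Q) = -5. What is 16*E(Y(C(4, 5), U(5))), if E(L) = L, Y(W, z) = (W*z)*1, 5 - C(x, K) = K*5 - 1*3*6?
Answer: 416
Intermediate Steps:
U(Q) = -13 (U(Q) = -8 - 5 = -13)
C(x, K) = 23 - 5*K (C(x, K) = 5 - (K*5 - 1*3*6) = 5 - (5*K - 3*6) = 5 - (5*K - 18) = 5 - (-18 + 5*K) = 5 + (18 - 5*K) = 23 - 5*K)
Y(W, z) = W*z
16*E(Y(C(4, 5), U(5))) = 16*((23 - 5*5)*(-13)) = 16*((23 - 25)*(-13)) = 16*(-2*(-13)) = 16*26 = 416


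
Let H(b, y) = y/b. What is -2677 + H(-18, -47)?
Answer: -48139/18 ≈ -2674.4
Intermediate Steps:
-2677 + H(-18, -47) = -2677 - 47/(-18) = -2677 - 47*(-1/18) = -2677 + 47/18 = -48139/18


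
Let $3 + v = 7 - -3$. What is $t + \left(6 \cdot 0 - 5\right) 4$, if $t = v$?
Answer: $-13$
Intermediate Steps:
$v = 7$ ($v = -3 + \left(7 - -3\right) = -3 + \left(7 + 3\right) = -3 + 10 = 7$)
$t = 7$
$t + \left(6 \cdot 0 - 5\right) 4 = 7 + \left(6 \cdot 0 - 5\right) 4 = 7 + \left(0 - 5\right) 4 = 7 - 20 = -13$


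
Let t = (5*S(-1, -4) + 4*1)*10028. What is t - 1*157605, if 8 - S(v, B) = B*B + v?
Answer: -468473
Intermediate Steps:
S(v, B) = 8 - v - B² (S(v, B) = 8 - (B*B + v) = 8 - (B² + v) = 8 - (v + B²) = 8 + (-v - B²) = 8 - v - B²)
t = -310868 (t = (5*(8 - 1*(-1) - 1*(-4)²) + 4*1)*10028 = (5*(8 + 1 - 1*16) + 4)*10028 = (5*(8 + 1 - 16) + 4)*10028 = (5*(-7) + 4)*10028 = (-35 + 4)*10028 = -31*10028 = -310868)
t - 1*157605 = -310868 - 1*157605 = -310868 - 157605 = -468473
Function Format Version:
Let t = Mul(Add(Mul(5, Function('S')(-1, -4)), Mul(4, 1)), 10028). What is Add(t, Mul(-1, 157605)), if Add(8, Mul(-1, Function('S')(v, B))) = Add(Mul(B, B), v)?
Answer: -468473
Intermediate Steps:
Function('S')(v, B) = Add(8, Mul(-1, v), Mul(-1, Pow(B, 2))) (Function('S')(v, B) = Add(8, Mul(-1, Add(Mul(B, B), v))) = Add(8, Mul(-1, Add(Pow(B, 2), v))) = Add(8, Mul(-1, Add(v, Pow(B, 2)))) = Add(8, Add(Mul(-1, v), Mul(-1, Pow(B, 2)))) = Add(8, Mul(-1, v), Mul(-1, Pow(B, 2))))
t = -310868 (t = Mul(Add(Mul(5, Add(8, Mul(-1, -1), Mul(-1, Pow(-4, 2)))), Mul(4, 1)), 10028) = Mul(Add(Mul(5, Add(8, 1, Mul(-1, 16))), 4), 10028) = Mul(Add(Mul(5, Add(8, 1, -16)), 4), 10028) = Mul(Add(Mul(5, -7), 4), 10028) = Mul(Add(-35, 4), 10028) = Mul(-31, 10028) = -310868)
Add(t, Mul(-1, 157605)) = Add(-310868, Mul(-1, 157605)) = Add(-310868, -157605) = -468473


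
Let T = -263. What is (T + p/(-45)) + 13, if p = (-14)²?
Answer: -11446/45 ≈ -254.36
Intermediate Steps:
p = 196
(T + p/(-45)) + 13 = (-263 + 196/(-45)) + 13 = (-263 + 196*(-1/45)) + 13 = (-263 - 196/45) + 13 = -12031/45 + 13 = -11446/45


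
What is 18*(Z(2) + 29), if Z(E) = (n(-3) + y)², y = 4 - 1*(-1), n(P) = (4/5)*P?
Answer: 16092/25 ≈ 643.68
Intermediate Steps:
n(P) = 4*P/5 (n(P) = (4*(⅕))*P = 4*P/5)
y = 5 (y = 4 + 1 = 5)
Z(E) = 169/25 (Z(E) = ((⅘)*(-3) + 5)² = (-12/5 + 5)² = (13/5)² = 169/25)
18*(Z(2) + 29) = 18*(169/25 + 29) = 18*(894/25) = 16092/25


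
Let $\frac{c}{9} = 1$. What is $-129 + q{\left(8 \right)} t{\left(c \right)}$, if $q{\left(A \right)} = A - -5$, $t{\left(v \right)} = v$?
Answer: $-12$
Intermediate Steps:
$c = 9$ ($c = 9 \cdot 1 = 9$)
$q{\left(A \right)} = 5 + A$ ($q{\left(A \right)} = A + 5 = 5 + A$)
$-129 + q{\left(8 \right)} t{\left(c \right)} = -129 + \left(5 + 8\right) 9 = -129 + 13 \cdot 9 = -129 + 117 = -12$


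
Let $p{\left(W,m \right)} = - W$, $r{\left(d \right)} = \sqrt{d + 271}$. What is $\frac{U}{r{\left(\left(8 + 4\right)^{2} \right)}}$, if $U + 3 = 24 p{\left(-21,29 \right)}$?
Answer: $\frac{501 \sqrt{415}}{415} \approx 24.593$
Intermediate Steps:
$r{\left(d \right)} = \sqrt{271 + d}$
$U = 501$ ($U = -3 + 24 \left(\left(-1\right) \left(-21\right)\right) = -3 + 24 \cdot 21 = -3 + 504 = 501$)
$\frac{U}{r{\left(\left(8 + 4\right)^{2} \right)}} = \frac{501}{\sqrt{271 + \left(8 + 4\right)^{2}}} = \frac{501}{\sqrt{271 + 12^{2}}} = \frac{501}{\sqrt{271 + 144}} = \frac{501}{\sqrt{415}} = 501 \frac{\sqrt{415}}{415} = \frac{501 \sqrt{415}}{415}$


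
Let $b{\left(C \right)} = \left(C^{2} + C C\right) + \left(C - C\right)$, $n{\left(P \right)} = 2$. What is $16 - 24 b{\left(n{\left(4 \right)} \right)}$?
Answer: $-176$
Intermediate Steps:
$b{\left(C \right)} = 2 C^{2}$ ($b{\left(C \right)} = \left(C^{2} + C^{2}\right) + 0 = 2 C^{2} + 0 = 2 C^{2}$)
$16 - 24 b{\left(n{\left(4 \right)} \right)} = 16 - 24 \cdot 2 \cdot 2^{2} = 16 - 24 \cdot 2 \cdot 4 = 16 - 192 = -176$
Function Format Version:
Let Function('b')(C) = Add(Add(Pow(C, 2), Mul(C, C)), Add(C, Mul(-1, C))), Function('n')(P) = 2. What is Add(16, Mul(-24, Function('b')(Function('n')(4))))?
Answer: -176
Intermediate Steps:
Function('b')(C) = Mul(2, Pow(C, 2)) (Function('b')(C) = Add(Add(Pow(C, 2), Pow(C, 2)), 0) = Add(Mul(2, Pow(C, 2)), 0) = Mul(2, Pow(C, 2)))
Add(16, Mul(-24, Function('b')(Function('n')(4)))) = Add(16, Mul(-24, Mul(2, Pow(2, 2)))) = Add(16, Mul(-24, Mul(2, 4))) = Add(16, Mul(-24, 8)) = Add(16, -192) = -176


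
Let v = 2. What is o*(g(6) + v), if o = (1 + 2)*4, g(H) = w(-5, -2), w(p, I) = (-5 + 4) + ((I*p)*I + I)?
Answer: -252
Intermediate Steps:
w(p, I) = -1 + I + p*I**2 (w(p, I) = -1 + (p*I**2 + I) = -1 + (I + p*I**2) = -1 + I + p*I**2)
g(H) = -23 (g(H) = -1 - 2 - 5*(-2)**2 = -1 - 2 - 5*4 = -1 - 2 - 20 = -23)
o = 12 (o = 3*4 = 12)
o*(g(6) + v) = 12*(-23 + 2) = 12*(-21) = -252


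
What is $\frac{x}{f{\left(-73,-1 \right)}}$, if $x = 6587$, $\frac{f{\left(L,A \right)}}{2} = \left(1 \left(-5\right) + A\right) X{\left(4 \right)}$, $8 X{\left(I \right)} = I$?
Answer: $- \frac{6587}{6} \approx -1097.8$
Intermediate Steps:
$X{\left(I \right)} = \frac{I}{8}$
$f{\left(L,A \right)} = -5 + A$ ($f{\left(L,A \right)} = 2 \left(1 \left(-5\right) + A\right) \frac{1}{8} \cdot 4 = 2 \left(-5 + A\right) \frac{1}{2} = 2 \left(- \frac{5}{2} + \frac{A}{2}\right) = -5 + A$)
$\frac{x}{f{\left(-73,-1 \right)}} = \frac{6587}{-5 - 1} = \frac{6587}{-6} = 6587 \left(- \frac{1}{6}\right) = - \frac{6587}{6}$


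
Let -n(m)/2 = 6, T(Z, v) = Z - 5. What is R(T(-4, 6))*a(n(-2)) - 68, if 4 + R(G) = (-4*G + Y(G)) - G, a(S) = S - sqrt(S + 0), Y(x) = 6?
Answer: -632 - 94*I*sqrt(3) ≈ -632.0 - 162.81*I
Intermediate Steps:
T(Z, v) = -5 + Z
n(m) = -12 (n(m) = -2*6 = -12)
a(S) = S - sqrt(S)
R(G) = 2 - 5*G (R(G) = -4 + ((-4*G + 6) - G) = -4 + ((6 - 4*G) - G) = -4 + (6 - 5*G) = 2 - 5*G)
R(T(-4, 6))*a(n(-2)) - 68 = (2 - 5*(-5 - 4))*(-12 - sqrt(-12)) - 68 = (2 - 5*(-9))*(-12 - 2*I*sqrt(3)) - 68 = (2 + 45)*(-12 - 2*I*sqrt(3)) - 68 = 47*(-12 - 2*I*sqrt(3)) - 68 = (-564 - 94*I*sqrt(3)) - 68 = -632 - 94*I*sqrt(3)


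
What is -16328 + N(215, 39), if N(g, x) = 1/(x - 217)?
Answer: -2906385/178 ≈ -16328.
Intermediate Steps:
N(g, x) = 1/(-217 + x)
-16328 + N(215, 39) = -16328 + 1/(-217 + 39) = -16328 + 1/(-178) = -16328 - 1/178 = -2906385/178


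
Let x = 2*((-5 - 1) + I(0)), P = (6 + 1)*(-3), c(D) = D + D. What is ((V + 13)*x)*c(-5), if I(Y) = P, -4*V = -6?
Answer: 7830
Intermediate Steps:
V = 3/2 (V = -¼*(-6) = 3/2 ≈ 1.5000)
c(D) = 2*D
P = -21 (P = 7*(-3) = -21)
I(Y) = -21
x = -54 (x = 2*((-5 - 1) - 21) = 2*(-6 - 21) = 2*(-27) = -54)
((V + 13)*x)*c(-5) = ((3/2 + 13)*(-54))*(2*(-5)) = ((29/2)*(-54))*(-10) = -783*(-10) = 7830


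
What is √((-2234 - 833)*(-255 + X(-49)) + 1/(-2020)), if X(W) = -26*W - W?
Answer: I*√3341394676105/1010 ≈ 1809.8*I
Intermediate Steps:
X(W) = -27*W
√((-2234 - 833)*(-255 + X(-49)) + 1/(-2020)) = √((-2234 - 833)*(-255 - 27*(-49)) + 1/(-2020)) = √(-3067*(-255 + 1323) - 1/2020) = √(-3067*1068 - 1/2020) = √(-3275556 - 1/2020) = √(-6616623121/2020) = I*√3341394676105/1010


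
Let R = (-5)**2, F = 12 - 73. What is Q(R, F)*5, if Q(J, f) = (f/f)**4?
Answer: 5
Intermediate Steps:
F = -61
R = 25
Q(J, f) = 1 (Q(J, f) = 1**4 = 1)
Q(R, F)*5 = 1*5 = 5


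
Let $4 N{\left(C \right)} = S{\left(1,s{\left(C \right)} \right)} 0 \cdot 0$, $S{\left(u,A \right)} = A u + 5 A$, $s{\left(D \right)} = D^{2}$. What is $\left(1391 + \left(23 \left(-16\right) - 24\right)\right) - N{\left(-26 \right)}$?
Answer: $999$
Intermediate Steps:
$S{\left(u,A \right)} = 5 A + A u$
$N{\left(C \right)} = 0$ ($N{\left(C \right)} = \frac{C^{2} \left(5 + 1\right) 0 \cdot 0}{4} = \frac{C^{2} \cdot 6 \cdot 0 \cdot 0}{4} = \frac{6 C^{2} \cdot 0 \cdot 0}{4} = \frac{0 \cdot 0}{4} = \frac{1}{4} \cdot 0 = 0$)
$\left(1391 + \left(23 \left(-16\right) - 24\right)\right) - N{\left(-26 \right)} = \left(1391 + \left(23 \left(-16\right) - 24\right)\right) - 0 = \left(1391 - 392\right) + 0 = 999 + 0 = 999$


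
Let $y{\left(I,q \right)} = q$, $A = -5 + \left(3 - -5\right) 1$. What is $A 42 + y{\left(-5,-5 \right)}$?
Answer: $121$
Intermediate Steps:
$A = 3$ ($A = -5 + \left(3 + 5\right) 1 = -5 + 8 \cdot 1 = -5 + 8 = 3$)
$A 42 + y{\left(-5,-5 \right)} = 3 \cdot 42 - 5 = 126 - 5 = 121$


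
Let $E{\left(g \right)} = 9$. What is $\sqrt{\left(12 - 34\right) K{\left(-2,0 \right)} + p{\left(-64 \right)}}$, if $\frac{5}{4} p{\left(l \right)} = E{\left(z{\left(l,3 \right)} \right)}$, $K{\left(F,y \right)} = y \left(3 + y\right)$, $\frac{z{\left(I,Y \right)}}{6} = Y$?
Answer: $\frac{6 \sqrt{5}}{5} \approx 2.6833$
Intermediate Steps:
$z{\left(I,Y \right)} = 6 Y$
$p{\left(l \right)} = \frac{36}{5}$ ($p{\left(l \right)} = \frac{4}{5} \cdot 9 = \frac{36}{5}$)
$\sqrt{\left(12 - 34\right) K{\left(-2,0 \right)} + p{\left(-64 \right)}} = \sqrt{\left(12 - 34\right) 0 \left(3 + 0\right) + \frac{36}{5}} = \sqrt{- 22 \cdot 0 \cdot 3 + \frac{36}{5}} = \sqrt{\left(-22\right) 0 + \frac{36}{5}} = \sqrt{0 + \frac{36}{5}} = \sqrt{\frac{36}{5}} = \frac{6 \sqrt{5}}{5}$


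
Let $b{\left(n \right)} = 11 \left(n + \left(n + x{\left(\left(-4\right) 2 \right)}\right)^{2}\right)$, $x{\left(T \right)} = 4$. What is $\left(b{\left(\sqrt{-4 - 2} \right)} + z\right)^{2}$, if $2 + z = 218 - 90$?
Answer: $-3110 + 46728 i \sqrt{6} \approx -3110.0 + 1.1446 \cdot 10^{5} i$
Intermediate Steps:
$b{\left(n \right)} = 11 n + 11 \left(4 + n\right)^{2}$ ($b{\left(n \right)} = 11 \left(n + \left(n + 4\right)^{2}\right) = 11 \left(n + \left(4 + n\right)^{2}\right) = 11 n + 11 \left(4 + n\right)^{2}$)
$z = 126$ ($z = -2 + \left(218 - 90\right) = -2 + 128 = 126$)
$\left(b{\left(\sqrt{-4 - 2} \right)} + z\right)^{2} = \left(\left(11 \sqrt{-4 - 2} + 11 \left(4 + \sqrt{-4 - 2}\right)^{2}\right) + 126\right)^{2} = \left(\left(11 \sqrt{-6} + 11 \left(4 + \sqrt{-6}\right)^{2}\right) + 126\right)^{2} = \left(\left(11 i \sqrt{6} + 11 \left(4 + i \sqrt{6}\right)^{2}\right) + 126\right)^{2} = \left(\left(11 \left(4 + i \sqrt{6}\right)^{2} + 11 i \sqrt{6}\right) + 126\right)^{2} = \left(126 + 11 \left(4 + i \sqrt{6}\right)^{2} + 11 i \sqrt{6}\right)^{2}$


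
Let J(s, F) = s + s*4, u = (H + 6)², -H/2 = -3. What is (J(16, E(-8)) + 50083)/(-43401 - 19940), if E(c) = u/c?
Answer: -50163/63341 ≈ -0.79195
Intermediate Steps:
H = 6 (H = -2*(-3) = 6)
u = 144 (u = (6 + 6)² = 12² = 144)
E(c) = 144/c
J(s, F) = 5*s (J(s, F) = s + 4*s = 5*s)
(J(16, E(-8)) + 50083)/(-43401 - 19940) = (5*16 + 50083)/(-43401 - 19940) = (80 + 50083)/(-63341) = 50163*(-1/63341) = -50163/63341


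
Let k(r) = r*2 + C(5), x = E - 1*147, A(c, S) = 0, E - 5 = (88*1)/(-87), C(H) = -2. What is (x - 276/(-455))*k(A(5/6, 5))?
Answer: 11274196/39585 ≈ 284.81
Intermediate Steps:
E = 347/87 (E = 5 + (88*1)/(-87) = 5 + 88*(-1/87) = 5 - 88/87 = 347/87 ≈ 3.9885)
x = -12442/87 (x = 347/87 - 1*147 = 347/87 - 147 = -12442/87 ≈ -143.01)
k(r) = -2 + 2*r (k(r) = r*2 - 2 = 2*r - 2 = -2 + 2*r)
(x - 276/(-455))*k(A(5/6, 5)) = (-12442/87 - 276/(-455))*(-2 + 2*0) = (-12442/87 - 276*(-1/455))*(-2 + 0) = (-12442/87 + 276/455)*(-2) = -5637098/39585*(-2) = 11274196/39585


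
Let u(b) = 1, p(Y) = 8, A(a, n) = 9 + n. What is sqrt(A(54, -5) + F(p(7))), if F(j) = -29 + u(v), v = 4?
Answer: 2*I*sqrt(6) ≈ 4.899*I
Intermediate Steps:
F(j) = -28 (F(j) = -29 + 1 = -28)
sqrt(A(54, -5) + F(p(7))) = sqrt((9 - 5) - 28) = sqrt(4 - 28) = sqrt(-24) = 2*I*sqrt(6)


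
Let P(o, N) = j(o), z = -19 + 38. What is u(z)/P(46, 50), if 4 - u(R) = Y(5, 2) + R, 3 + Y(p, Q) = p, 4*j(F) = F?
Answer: -34/23 ≈ -1.4783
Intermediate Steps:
z = 19
j(F) = F/4
Y(p, Q) = -3 + p
P(o, N) = o/4
u(R) = 2 - R (u(R) = 4 - ((-3 + 5) + R) = 4 - (2 + R) = 4 + (-2 - R) = 2 - R)
u(z)/P(46, 50) = (2 - 1*19)/(((¼)*46)) = (2 - 19)/(23/2) = -17*2/23 = -34/23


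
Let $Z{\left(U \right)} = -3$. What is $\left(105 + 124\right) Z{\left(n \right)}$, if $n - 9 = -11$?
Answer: $-687$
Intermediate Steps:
$n = -2$ ($n = 9 - 11 = -2$)
$\left(105 + 124\right) Z{\left(n \right)} = \left(105 + 124\right) \left(-3\right) = 229 \left(-3\right) = -687$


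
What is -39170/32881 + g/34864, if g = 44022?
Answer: 40932251/573181592 ≈ 0.071412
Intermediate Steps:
-39170/32881 + g/34864 = -39170/32881 + 44022/34864 = -39170*1/32881 + 44022*(1/34864) = -39170/32881 + 22011/17432 = 40932251/573181592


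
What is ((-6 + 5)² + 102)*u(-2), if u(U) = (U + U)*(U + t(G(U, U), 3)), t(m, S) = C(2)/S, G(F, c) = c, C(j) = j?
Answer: 1648/3 ≈ 549.33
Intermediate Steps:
t(m, S) = 2/S
u(U) = 2*U*(⅔ + U) (u(U) = (U + U)*(U + 2/3) = (2*U)*(U + 2*(⅓)) = (2*U)*(U + ⅔) = (2*U)*(⅔ + U) = 2*U*(⅔ + U))
((-6 + 5)² + 102)*u(-2) = ((-6 + 5)² + 102)*((⅔)*(-2)*(2 + 3*(-2))) = ((-1)² + 102)*((⅔)*(-2)*(2 - 6)) = (1 + 102)*((⅔)*(-2)*(-4)) = 103*(16/3) = 1648/3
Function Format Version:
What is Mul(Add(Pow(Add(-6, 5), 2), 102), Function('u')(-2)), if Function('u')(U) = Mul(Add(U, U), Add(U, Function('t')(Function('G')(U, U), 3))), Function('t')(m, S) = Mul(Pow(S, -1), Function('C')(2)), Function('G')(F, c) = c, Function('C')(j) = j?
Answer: Rational(1648, 3) ≈ 549.33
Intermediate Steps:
Function('t')(m, S) = Mul(2, Pow(S, -1)) (Function('t')(m, S) = Mul(Pow(S, -1), 2) = Mul(2, Pow(S, -1)))
Function('u')(U) = Mul(2, U, Add(Rational(2, 3), U)) (Function('u')(U) = Mul(Add(U, U), Add(U, Mul(2, Pow(3, -1)))) = Mul(Mul(2, U), Add(U, Mul(2, Rational(1, 3)))) = Mul(Mul(2, U), Add(U, Rational(2, 3))) = Mul(Mul(2, U), Add(Rational(2, 3), U)) = Mul(2, U, Add(Rational(2, 3), U)))
Mul(Add(Pow(Add(-6, 5), 2), 102), Function('u')(-2)) = Mul(Add(Pow(Add(-6, 5), 2), 102), Mul(Rational(2, 3), -2, Add(2, Mul(3, -2)))) = Mul(Add(Pow(-1, 2), 102), Mul(Rational(2, 3), -2, Add(2, -6))) = Mul(Add(1, 102), Mul(Rational(2, 3), -2, -4)) = Mul(103, Rational(16, 3)) = Rational(1648, 3)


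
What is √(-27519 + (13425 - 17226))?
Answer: 6*I*√870 ≈ 176.97*I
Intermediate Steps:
√(-27519 + (13425 - 17226)) = √(-27519 - 3801) = √(-31320) = 6*I*√870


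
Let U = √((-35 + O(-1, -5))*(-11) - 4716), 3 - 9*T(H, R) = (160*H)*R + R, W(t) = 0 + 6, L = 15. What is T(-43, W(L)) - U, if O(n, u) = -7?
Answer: 13759/3 - I*√4254 ≈ 4586.3 - 65.223*I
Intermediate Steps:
W(t) = 6
T(H, R) = ⅓ - R/9 - 160*H*R/9 (T(H, R) = ⅓ - ((160*H)*R + R)/9 = ⅓ - (160*H*R + R)/9 = ⅓ - (R + 160*H*R)/9 = ⅓ + (-R/9 - 160*H*R/9) = ⅓ - R/9 - 160*H*R/9)
U = I*√4254 (U = √((-35 - 7)*(-11) - 4716) = √(-42*(-11) - 4716) = √(462 - 4716) = √(-4254) = I*√4254 ≈ 65.223*I)
T(-43, W(L)) - U = (⅓ - ⅑*6 - 160/9*(-43)*6) - I*√4254 = (⅓ - ⅔ + 13760/3) - I*√4254 = 13759/3 - I*√4254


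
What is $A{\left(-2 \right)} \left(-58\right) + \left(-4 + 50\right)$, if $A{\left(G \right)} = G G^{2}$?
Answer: $510$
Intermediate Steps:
$A{\left(G \right)} = G^{3}$
$A{\left(-2 \right)} \left(-58\right) + \left(-4 + 50\right) = \left(-2\right)^{3} \left(-58\right) + \left(-4 + 50\right) = \left(-8\right) \left(-58\right) + 46 = 464 + 46 = 510$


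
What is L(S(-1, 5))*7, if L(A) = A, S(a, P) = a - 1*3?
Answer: -28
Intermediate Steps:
S(a, P) = -3 + a (S(a, P) = a - 3 = -3 + a)
L(S(-1, 5))*7 = (-3 - 1)*7 = -4*7 = -28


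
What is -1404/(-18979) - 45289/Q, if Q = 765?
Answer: -858465871/14518935 ≈ -59.127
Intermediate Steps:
-1404/(-18979) - 45289/Q = -1404/(-18979) - 45289/765 = -1404*(-1/18979) - 45289*1/765 = 1404/18979 - 45289/765 = -858465871/14518935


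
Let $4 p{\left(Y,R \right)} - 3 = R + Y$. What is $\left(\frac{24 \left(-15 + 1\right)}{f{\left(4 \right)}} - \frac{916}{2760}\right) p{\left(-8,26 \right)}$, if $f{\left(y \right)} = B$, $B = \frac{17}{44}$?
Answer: $- \frac{71433971}{15640} \approx -4567.4$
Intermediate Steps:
$p{\left(Y,R \right)} = \frac{3}{4} + \frac{R}{4} + \frac{Y}{4}$ ($p{\left(Y,R \right)} = \frac{3}{4} + \frac{R + Y}{4} = \frac{3}{4} + \left(\frac{R}{4} + \frac{Y}{4}\right) = \frac{3}{4} + \frac{R}{4} + \frac{Y}{4}$)
$B = \frac{17}{44}$ ($B = 17 \cdot \frac{1}{44} = \frac{17}{44} \approx 0.38636$)
$f{\left(y \right)} = \frac{17}{44}$
$\left(\frac{24 \left(-15 + 1\right)}{f{\left(4 \right)}} - \frac{916}{2760}\right) p{\left(-8,26 \right)} = \left(\frac{24 \left(-15 + 1\right)}{\frac{17}{44}} - \frac{916}{2760}\right) \left(\frac{3}{4} + \frac{1}{4} \cdot 26 + \frac{1}{4} \left(-8\right)\right) = \left(24 \left(-14\right) \frac{44}{17} - \frac{229}{690}\right) \left(\frac{3}{4} + \frac{13}{2} - 2\right) = \left(\left(-336\right) \frac{44}{17} - \frac{229}{690}\right) \frac{21}{4} = \left(- \frac{14784}{17} - \frac{229}{690}\right) \frac{21}{4} = \left(- \frac{10204853}{11730}\right) \frac{21}{4} = - \frac{71433971}{15640}$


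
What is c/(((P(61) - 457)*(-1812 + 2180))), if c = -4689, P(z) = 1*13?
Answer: 1563/54464 ≈ 0.028698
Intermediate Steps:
P(z) = 13
c/(((P(61) - 457)*(-1812 + 2180))) = -4689*1/((-1812 + 2180)*(13 - 457)) = -4689/((-444*368)) = -4689/(-163392) = -4689*(-1/163392) = 1563/54464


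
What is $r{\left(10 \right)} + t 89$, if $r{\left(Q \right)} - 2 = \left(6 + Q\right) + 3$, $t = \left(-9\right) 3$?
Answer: $-2382$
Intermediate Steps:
$t = -27$
$r{\left(Q \right)} = 11 + Q$ ($r{\left(Q \right)} = 2 + \left(\left(6 + Q\right) + 3\right) = 2 + \left(9 + Q\right) = 11 + Q$)
$r{\left(10 \right)} + t 89 = \left(11 + 10\right) - 2403 = 21 - 2403 = -2382$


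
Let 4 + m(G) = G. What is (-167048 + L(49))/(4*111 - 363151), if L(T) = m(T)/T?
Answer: 8185307/17772643 ≈ 0.46056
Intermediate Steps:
m(G) = -4 + G
L(T) = (-4 + T)/T
(-167048 + L(49))/(4*111 - 363151) = (-167048 + (-4 + 49)/49)/(4*111 - 363151) = (-167048 + (1/49)*45)/(444 - 363151) = (-167048 + 45/49)/(-362707) = -8185307/49*(-1/362707) = 8185307/17772643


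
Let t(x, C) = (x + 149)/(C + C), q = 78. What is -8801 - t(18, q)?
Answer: -1373123/156 ≈ -8802.1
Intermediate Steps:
t(x, C) = (149 + x)/(2*C) (t(x, C) = (149 + x)/((2*C)) = (149 + x)*(1/(2*C)) = (149 + x)/(2*C))
-8801 - t(18, q) = -8801 - (149 + 18)/(2*78) = -8801 - 167/(2*78) = -8801 - 1*167/156 = -8801 - 167/156 = -1373123/156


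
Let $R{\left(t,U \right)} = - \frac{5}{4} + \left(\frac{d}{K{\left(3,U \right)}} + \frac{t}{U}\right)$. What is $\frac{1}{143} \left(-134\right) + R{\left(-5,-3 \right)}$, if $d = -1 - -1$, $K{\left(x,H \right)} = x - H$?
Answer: $- \frac{893}{1716} \approx -0.5204$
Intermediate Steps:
$d = 0$ ($d = -1 + 1 = 0$)
$R{\left(t,U \right)} = - \frac{5}{4} + \frac{t}{U}$ ($R{\left(t,U \right)} = - \frac{5}{4} + \left(\frac{0}{3 - U} + \frac{t}{U}\right) = \left(-5\right) \frac{1}{4} + \left(0 + \frac{t}{U}\right) = - \frac{5}{4} + \frac{t}{U}$)
$\frac{1}{143} \left(-134\right) + R{\left(-5,-3 \right)} = \frac{1}{143} \left(-134\right) - \left(\frac{5}{4} + \frac{5}{-3}\right) = \frac{1}{143} \left(-134\right) - - \frac{5}{12} = - \frac{134}{143} + \left(- \frac{5}{4} + \frac{5}{3}\right) = - \frac{134}{143} + \frac{5}{12} = - \frac{893}{1716}$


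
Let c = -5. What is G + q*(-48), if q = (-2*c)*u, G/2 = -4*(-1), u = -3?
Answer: 1448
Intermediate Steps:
G = 8 (G = 2*(-4*(-1)) = 2*4 = 8)
q = -30 (q = -2*(-5)*(-3) = 10*(-3) = -30)
G + q*(-48) = 8 - 30*(-48) = 8 + 1440 = 1448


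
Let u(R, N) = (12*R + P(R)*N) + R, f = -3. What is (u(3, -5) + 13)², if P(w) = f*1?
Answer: 4489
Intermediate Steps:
P(w) = -3 (P(w) = -3*1 = -3)
u(R, N) = -3*N + 13*R (u(R, N) = (12*R - 3*N) + R = (-3*N + 12*R) + R = -3*N + 13*R)
(u(3, -5) + 13)² = ((-3*(-5) + 13*3) + 13)² = ((15 + 39) + 13)² = (54 + 13)² = 67² = 4489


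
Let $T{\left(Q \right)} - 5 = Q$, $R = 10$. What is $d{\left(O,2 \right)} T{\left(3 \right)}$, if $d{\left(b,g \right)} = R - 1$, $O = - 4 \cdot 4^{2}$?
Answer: $72$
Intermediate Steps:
$T{\left(Q \right)} = 5 + Q$
$O = -64$ ($O = \left(-4\right) 16 = -64$)
$d{\left(b,g \right)} = 9$ ($d{\left(b,g \right)} = 10 - 1 = 9$)
$d{\left(O,2 \right)} T{\left(3 \right)} = 9 \left(5 + 3\right) = 9 \cdot 8 = 72$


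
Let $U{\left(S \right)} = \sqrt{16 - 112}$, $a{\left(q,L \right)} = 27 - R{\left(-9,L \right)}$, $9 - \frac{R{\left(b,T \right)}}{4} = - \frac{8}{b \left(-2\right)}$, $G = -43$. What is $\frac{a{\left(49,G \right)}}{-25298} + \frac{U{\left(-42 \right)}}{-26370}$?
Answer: $\frac{97}{227682} - \frac{2 i \sqrt{6}}{13185} \approx 0.00042603 - 0.00037156 i$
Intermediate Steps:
$R{\left(b,T \right)} = 36 - \frac{16}{b}$ ($R{\left(b,T \right)} = 36 - 4 \left(- \frac{8}{b \left(-2\right)}\right) = 36 - 4 \left(- \frac{8}{\left(-2\right) b}\right) = 36 - 4 \left(- 8 \left(- \frac{1}{2 b}\right)\right) = 36 - 4 \frac{4}{b} = 36 - \frac{16}{b}$)
$a{\left(q,L \right)} = - \frac{97}{9}$ ($a{\left(q,L \right)} = 27 - \left(36 - \frac{16}{-9}\right) = 27 - \left(36 - - \frac{16}{9}\right) = 27 - \left(36 + \frac{16}{9}\right) = 27 - \frac{340}{9} = - \frac{97}{9}$)
$U{\left(S \right)} = 4 i \sqrt{6}$ ($U{\left(S \right)} = \sqrt{-96} = 4 i \sqrt{6}$)
$\frac{a{\left(49,G \right)}}{-25298} + \frac{U{\left(-42 \right)}}{-26370} = - \frac{97}{9 \left(-25298\right)} + \frac{4 i \sqrt{6}}{-26370} = \left(- \frac{97}{9}\right) \left(- \frac{1}{25298}\right) + 4 i \sqrt{6} \left(- \frac{1}{26370}\right) = \frac{97}{227682} - \frac{2 i \sqrt{6}}{13185}$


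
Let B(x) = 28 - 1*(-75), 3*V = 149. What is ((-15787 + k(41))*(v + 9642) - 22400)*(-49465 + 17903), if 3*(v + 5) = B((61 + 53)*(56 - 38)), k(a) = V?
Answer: 43240273547216/9 ≈ 4.8045e+12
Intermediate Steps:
V = 149/3 (V = (⅓)*149 = 149/3 ≈ 49.667)
B(x) = 103 (B(x) = 28 + 75 = 103)
k(a) = 149/3
v = 88/3 (v = -5 + (⅓)*103 = -5 + 103/3 = 88/3 ≈ 29.333)
((-15787 + k(41))*(v + 9642) - 22400)*(-49465 + 17903) = ((-15787 + 149/3)*(88/3 + 9642) - 22400)*(-49465 + 17903) = (-47212/3*29014/3 - 22400)*(-31562) = (-1369808968/9 - 22400)*(-31562) = -1370010568/9*(-31562) = 43240273547216/9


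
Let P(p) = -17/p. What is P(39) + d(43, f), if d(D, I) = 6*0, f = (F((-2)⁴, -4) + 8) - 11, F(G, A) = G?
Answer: -17/39 ≈ -0.43590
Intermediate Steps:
f = 13 (f = ((-2)⁴ + 8) - 11 = (16 + 8) - 11 = 24 - 11 = 13)
d(D, I) = 0
P(39) + d(43, f) = -17/39 + 0 = -17/39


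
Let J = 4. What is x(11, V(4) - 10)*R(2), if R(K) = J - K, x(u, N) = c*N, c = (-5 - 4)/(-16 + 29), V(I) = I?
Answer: 108/13 ≈ 8.3077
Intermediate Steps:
c = -9/13 ≈ -0.69231
x(u, N) = -9*N/13
R(K) = 4 - K
x(11, V(4) - 10)*R(2) = (-9*(4 - 10)/13)*(4 - 1*2) = (-9/13*(-6))*(4 - 2) = (54/13)*2 = 108/13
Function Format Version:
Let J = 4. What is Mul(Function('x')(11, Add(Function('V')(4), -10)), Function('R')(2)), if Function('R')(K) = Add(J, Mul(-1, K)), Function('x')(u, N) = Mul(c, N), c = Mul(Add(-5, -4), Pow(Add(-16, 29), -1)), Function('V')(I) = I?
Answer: Rational(108, 13) ≈ 8.3077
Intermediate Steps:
c = Rational(-9, 13) (c = Mul(-9, Pow(13, -1)) = Mul(-9, Rational(1, 13)) = Rational(-9, 13) ≈ -0.69231)
Function('x')(u, N) = Mul(Rational(-9, 13), N)
Function('R')(K) = Add(4, Mul(-1, K))
Mul(Function('x')(11, Add(Function('V')(4), -10)), Function('R')(2)) = Mul(Mul(Rational(-9, 13), Add(4, -10)), Add(4, Mul(-1, 2))) = Mul(Mul(Rational(-9, 13), -6), Add(4, -2)) = Mul(Rational(54, 13), 2) = Rational(108, 13)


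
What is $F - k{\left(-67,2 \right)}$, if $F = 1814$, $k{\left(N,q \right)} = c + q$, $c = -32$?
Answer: $1844$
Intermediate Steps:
$k{\left(N,q \right)} = -32 + q$
$F - k{\left(-67,2 \right)} = 1814 - \left(-32 + 2\right) = 1814 - -30 = 1814 + 30 = 1844$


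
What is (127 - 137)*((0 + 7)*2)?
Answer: -140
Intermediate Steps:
(127 - 137)*((0 + 7)*2) = -70*2 = -10*14 = -140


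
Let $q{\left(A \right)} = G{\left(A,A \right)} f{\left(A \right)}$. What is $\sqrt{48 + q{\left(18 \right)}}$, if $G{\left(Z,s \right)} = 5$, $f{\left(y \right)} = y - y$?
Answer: $4 \sqrt{3} \approx 6.9282$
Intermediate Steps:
$f{\left(y \right)} = 0$
$q{\left(A \right)} = 0$ ($q{\left(A \right)} = 5 \cdot 0 = 0$)
$\sqrt{48 + q{\left(18 \right)}} = \sqrt{48 + 0} = \sqrt{48} = 4 \sqrt{3}$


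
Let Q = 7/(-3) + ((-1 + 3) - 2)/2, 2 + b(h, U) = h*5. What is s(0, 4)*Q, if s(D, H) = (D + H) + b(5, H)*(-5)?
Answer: 259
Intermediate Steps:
b(h, U) = -2 + 5*h (b(h, U) = -2 + h*5 = -2 + 5*h)
Q = -7/3 (Q = 7*(-⅓) + (2 - 2)*(½) = -7/3 + 0*(½) = -7/3 + 0 = -7/3 ≈ -2.3333)
s(D, H) = -115 + D + H (s(D, H) = (D + H) + (-2 + 5*5)*(-5) = (D + H) + (-2 + 25)*(-5) = (D + H) + 23*(-5) = (D + H) - 115 = -115 + D + H)
s(0, 4)*Q = (-115 + 0 + 4)*(-7/3) = -111*(-7/3) = 259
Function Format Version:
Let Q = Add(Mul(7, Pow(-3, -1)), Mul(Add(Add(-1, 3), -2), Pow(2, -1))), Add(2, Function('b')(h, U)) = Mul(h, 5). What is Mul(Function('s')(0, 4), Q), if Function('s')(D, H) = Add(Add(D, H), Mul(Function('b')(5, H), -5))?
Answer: 259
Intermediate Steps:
Function('b')(h, U) = Add(-2, Mul(5, h)) (Function('b')(h, U) = Add(-2, Mul(h, 5)) = Add(-2, Mul(5, h)))
Q = Rational(-7, 3) (Q = Add(Mul(7, Rational(-1, 3)), Mul(Add(2, -2), Rational(1, 2))) = Add(Rational(-7, 3), Mul(0, Rational(1, 2))) = Add(Rational(-7, 3), 0) = Rational(-7, 3) ≈ -2.3333)
Function('s')(D, H) = Add(-115, D, H) (Function('s')(D, H) = Add(Add(D, H), Mul(Add(-2, Mul(5, 5)), -5)) = Add(Add(D, H), Mul(Add(-2, 25), -5)) = Add(Add(D, H), Mul(23, -5)) = Add(Add(D, H), -115) = Add(-115, D, H))
Mul(Function('s')(0, 4), Q) = Mul(Add(-115, 0, 4), Rational(-7, 3)) = Mul(-111, Rational(-7, 3)) = 259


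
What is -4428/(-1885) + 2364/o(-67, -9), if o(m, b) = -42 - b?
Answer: -1436672/20735 ≈ -69.287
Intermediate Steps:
-4428/(-1885) + 2364/o(-67, -9) = -4428/(-1885) + 2364/(-42 - 1*(-9)) = -4428*(-1/1885) + 2364/(-42 + 9) = 4428/1885 + 2364/(-33) = 4428/1885 + 2364*(-1/33) = 4428/1885 - 788/11 = -1436672/20735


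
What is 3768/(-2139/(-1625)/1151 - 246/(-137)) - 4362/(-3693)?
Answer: 396407157675674/188919638561 ≈ 2098.3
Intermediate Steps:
3768/(-2139/(-1625)/1151 - 246/(-137)) - 4362/(-3693) = 3768/(-2139*(-1/1625)*(1/1151) - 246*(-1/137)) - 4362*(-1/3693) = 3768/((2139/1625)*(1/1151) + 246/137) + 1454/1231 = 3768/(2139/1870375 + 246/137) + 1454/1231 = 3768/(460405293/256241375) + 1454/1231 = 3768*(256241375/460405293) + 1454/1231 = 321839167000/153468431 + 1454/1231 = 396407157675674/188919638561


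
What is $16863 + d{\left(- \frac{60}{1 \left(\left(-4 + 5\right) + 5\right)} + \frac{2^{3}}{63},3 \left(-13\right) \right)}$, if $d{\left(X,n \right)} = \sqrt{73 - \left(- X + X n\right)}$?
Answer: $16863 + \frac{i \sqrt{141967}}{21} \approx 16863.0 + 17.942 i$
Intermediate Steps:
$d{\left(X,n \right)} = \sqrt{73 + X - X n}$ ($d{\left(X,n \right)} = \sqrt{73 - \left(- X + X n\right)} = \sqrt{73 + X - X n}$)
$16863 + d{\left(- \frac{60}{1 \left(\left(-4 + 5\right) + 5\right)} + \frac{2^{3}}{63},3 \left(-13\right) \right)} = 16863 + \sqrt{73 - \left(\frac{60}{\left(-4 + 5\right) + 5} - \frac{2^{3}}{63}\right) - \left(- \frac{60}{1 \left(\left(-4 + 5\right) + 5\right)} + \frac{2^{3}}{63}\right) 3 \left(-13\right)} = 16863 + \sqrt{73 + \left(- \frac{60}{1 \left(1 + 5\right)} + 8 \cdot \frac{1}{63}\right) - \left(- \frac{60}{1 \left(1 + 5\right)} + 8 \cdot \frac{1}{63}\right) \left(-39\right)} = 16863 + \sqrt{73 + \left(- \frac{60}{1 \cdot 6} + \frac{8}{63}\right) - \left(- \frac{60}{1 \cdot 6} + \frac{8}{63}\right) \left(-39\right)} = 16863 + \sqrt{73 + \left(- \frac{60}{6} + \frac{8}{63}\right) - \left(- \frac{60}{6} + \frac{8}{63}\right) \left(-39\right)} = 16863 + \sqrt{73 + \left(\left(-60\right) \frac{1}{6} + \frac{8}{63}\right) - \left(\left(-60\right) \frac{1}{6} + \frac{8}{63}\right) \left(-39\right)} = 16863 + \sqrt{73 + \left(-10 + \frac{8}{63}\right) - \left(-10 + \frac{8}{63}\right) \left(-39\right)} = 16863 + \sqrt{73 - \frac{622}{63} - \left(- \frac{622}{63}\right) \left(-39\right)} = 16863 + \sqrt{73 - \frac{622}{63} - \frac{8086}{21}} = 16863 + \sqrt{- \frac{20281}{63}} = 16863 + \frac{i \sqrt{141967}}{21}$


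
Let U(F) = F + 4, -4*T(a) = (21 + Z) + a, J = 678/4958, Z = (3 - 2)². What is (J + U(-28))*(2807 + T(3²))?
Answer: -662380929/9916 ≈ -66799.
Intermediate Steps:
Z = 1 (Z = 1² = 1)
J = 339/2479 (J = 678*(1/4958) = 339/2479 ≈ 0.13675)
T(a) = -11/2 - a/4 (T(a) = -((21 + 1) + a)/4 = -(22 + a)/4 = -11/2 - a/4)
U(F) = 4 + F
(J + U(-28))*(2807 + T(3²)) = (339/2479 + (4 - 28))*(2807 + (-11/2 - ¼*3²)) = (339/2479 - 24)*(2807 + (-11/2 - ¼*9)) = -59157*(2807 + (-11/2 - 9/4))/2479 = -59157*(2807 - 31/4)/2479 = -59157/2479*11197/4 = -662380929/9916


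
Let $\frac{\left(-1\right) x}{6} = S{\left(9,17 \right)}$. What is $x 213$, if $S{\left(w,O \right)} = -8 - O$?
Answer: $31950$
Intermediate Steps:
$x = 150$ ($x = - 6 \left(-8 - 17\right) = \left(-6\right) \left(-25\right) = 150$)
$x 213 = 150 \cdot 213 = 31950$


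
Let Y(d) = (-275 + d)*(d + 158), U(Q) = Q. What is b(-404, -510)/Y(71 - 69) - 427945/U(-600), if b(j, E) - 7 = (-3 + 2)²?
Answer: 2596199/3640 ≈ 713.24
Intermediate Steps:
Y(d) = (-275 + d)*(158 + d)
b(j, E) = 8 (b(j, E) = 7 + (-3 + 2)² = 7 + (-1)² = 7 + 1 = 8)
b(-404, -510)/Y(71 - 69) - 427945/U(-600) = 8/(-43450 + (71 - 69)² - 117*(71 - 69)) - 427945/(-600) = 8/(-43450 + 2² - 117*2) - 427945*(-1/600) = 8/(-43450 + 4 - 234) + 85589/120 = 8/(-43680) + 85589/120 = 8*(-1/43680) + 85589/120 = -1/5460 + 85589/120 = 2596199/3640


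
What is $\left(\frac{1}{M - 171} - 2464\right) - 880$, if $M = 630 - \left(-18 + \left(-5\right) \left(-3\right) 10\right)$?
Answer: $- \frac{1093487}{327} \approx -3344.0$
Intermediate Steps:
$M = 498$ ($M = 630 - \left(-18 + 15 \cdot 10\right) = 630 - \left(-18 + 150\right) = 630 - 132 = 498$)
$\left(\frac{1}{M - 171} - 2464\right) - 880 = \left(\frac{1}{498 - 171} - 2464\right) - 880 = \left(\frac{1}{327} - 2464\right) - 880 = - \frac{805727}{327} - 880 = - \frac{1093487}{327}$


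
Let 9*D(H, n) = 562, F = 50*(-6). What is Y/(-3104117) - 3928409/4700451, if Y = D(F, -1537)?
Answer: -36583604030713/43772249570301 ≈ -0.83577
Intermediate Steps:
F = -300
D(H, n) = 562/9 (D(H, n) = (1/9)*562 = 562/9)
Y = 562/9 ≈ 62.444
Y/(-3104117) - 3928409/4700451 = (562/9)/(-3104117) - 3928409/4700451 = (562/9)*(-1/3104117) - 3928409*1/4700451 = -562/27937053 - 3928409/4700451 = -36583604030713/43772249570301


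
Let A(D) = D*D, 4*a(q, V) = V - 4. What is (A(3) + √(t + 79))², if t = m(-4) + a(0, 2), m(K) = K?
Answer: (18 + √298)²/4 ≈ 310.86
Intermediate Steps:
a(q, V) = -1 + V/4 (a(q, V) = (V - 4)/4 = (-4 + V)/4 = -1 + V/4)
t = -9/2 (t = -4 + (-1 + (¼)*2) = -4 + (-1 + ½) = -4 - ½ = -9/2 ≈ -4.5000)
A(D) = D²
(A(3) + √(t + 79))² = (3² + √(-9/2 + 79))² = (9 + √(149/2))² = (9 + √298/2)²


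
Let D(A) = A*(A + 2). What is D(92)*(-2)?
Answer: -17296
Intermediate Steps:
D(A) = A*(2 + A)
D(92)*(-2) = (92*(2 + 92))*(-2) = (92*94)*(-2) = 8648*(-2) = -17296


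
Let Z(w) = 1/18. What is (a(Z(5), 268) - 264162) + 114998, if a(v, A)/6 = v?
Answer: -447491/3 ≈ -1.4916e+5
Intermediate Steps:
Z(w) = 1/18
a(v, A) = 6*v
(a(Z(5), 268) - 264162) + 114998 = (6*(1/18) - 264162) + 114998 = (⅓ - 264162) + 114998 = -792485/3 + 114998 = -447491/3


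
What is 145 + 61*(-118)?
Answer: -7053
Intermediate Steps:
145 + 61*(-118) = 145 - 7198 = -7053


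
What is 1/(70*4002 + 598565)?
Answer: 1/878705 ≈ 1.1380e-6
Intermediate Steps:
1/(70*4002 + 598565) = 1/(280140 + 598565) = 1/878705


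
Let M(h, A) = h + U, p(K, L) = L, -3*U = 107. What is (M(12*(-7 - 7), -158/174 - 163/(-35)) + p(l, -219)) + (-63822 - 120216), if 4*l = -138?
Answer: -553382/3 ≈ -1.8446e+5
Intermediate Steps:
l = -69/2 (l = (¼)*(-138) = -69/2 ≈ -34.500)
U = -107/3 (U = -⅓*107 = -107/3 ≈ -35.667)
M(h, A) = -107/3 + h (M(h, A) = h - 107/3 = -107/3 + h)
(M(12*(-7 - 7), -158/174 - 163/(-35)) + p(l, -219)) + (-63822 - 120216) = ((-107/3 + 12*(-7 - 7)) - 219) + (-63822 - 120216) = ((-107/3 + 12*(-14)) - 219) - 184038 = ((-107/3 - 168) - 219) - 184038 = (-611/3 - 219) - 184038 = -1268/3 - 184038 = -553382/3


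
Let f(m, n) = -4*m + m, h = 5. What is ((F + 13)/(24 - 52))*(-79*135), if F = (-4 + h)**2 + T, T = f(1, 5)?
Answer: 117315/28 ≈ 4189.8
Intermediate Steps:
f(m, n) = -3*m
T = -3 (T = -3*1 = -3)
F = -2 (F = (-4 + 5)**2 - 3 = 1**2 - 3 = 1 - 3 = -2)
((F + 13)/(24 - 52))*(-79*135) = ((-2 + 13)/(24 - 52))*(-79*135) = (11/(-28))*(-10665) = (11*(-1/28))*(-10665) = -11/28*(-10665) = 117315/28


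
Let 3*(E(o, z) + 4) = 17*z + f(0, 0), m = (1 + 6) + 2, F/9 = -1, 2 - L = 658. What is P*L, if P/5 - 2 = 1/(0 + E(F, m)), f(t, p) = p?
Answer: -311600/47 ≈ -6629.8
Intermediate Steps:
L = -656 (L = 2 - 1*658 = 2 - 658 = -656)
F = -9 (F = 9*(-1) = -9)
m = 9 (m = 7 + 2 = 9)
E(o, z) = -4 + 17*z/3 (E(o, z) = -4 + (17*z + 0)/3 = -4 + (17*z)/3 = -4 + 17*z/3)
P = 475/47 (P = 10 + 5/(0 + (-4 + (17/3)*9)) = 10 + 5/(0 + (-4 + 51)) = 10 + 5/(0 + 47) = 10 + 5/47 = 475/47 ≈ 10.106)
P*L = (475/47)*(-656) = -311600/47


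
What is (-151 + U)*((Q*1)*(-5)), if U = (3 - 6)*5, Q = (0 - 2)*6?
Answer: -9960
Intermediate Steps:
Q = -12 (Q = -2*6 = -12)
U = -15 (U = -3*5 = -15)
(-151 + U)*((Q*1)*(-5)) = (-151 - 15)*(-12*1*(-5)) = -(-1992)*(-5) = -166*60 = -9960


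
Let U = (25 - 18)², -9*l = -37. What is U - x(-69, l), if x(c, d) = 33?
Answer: 16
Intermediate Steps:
l = 37/9 (l = -⅑*(-37) = 37/9 ≈ 4.1111)
U = 49 (U = 7² = 49)
U - x(-69, l) = 49 - 1*33 = 49 - 33 = 16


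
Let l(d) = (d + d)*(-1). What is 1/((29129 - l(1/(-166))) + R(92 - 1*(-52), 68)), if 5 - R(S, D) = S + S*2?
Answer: 83/2382265 ≈ 3.4841e-5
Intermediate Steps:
R(S, D) = 5 - 3*S (R(S, D) = 5 - (S + S*2) = 5 - (S + 2*S) = 5 - 3*S)
l(d) = -2*d (l(d) = (2*d)*(-1) = -2*d)
1/((29129 - l(1/(-166))) + R(92 - 1*(-52), 68)) = 1/((29129 - (-2)/(-166)) + (5 - 3*(92 - 1*(-52)))) = 1/((29129 - (-2)*(-1)/166) + (5 - 3*(92 + 52))) = 1/((29129 - 1*1/83) + (5 - 3*144)) = 1/((29129 - 1/83) + (5 - 432)) = 1/(2417706/83 - 427) = 1/(2382265/83) = 83/2382265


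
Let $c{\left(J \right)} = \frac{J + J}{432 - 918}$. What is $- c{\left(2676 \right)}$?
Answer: $\frac{892}{81} \approx 11.012$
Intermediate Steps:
$c{\left(J \right)} = - \frac{J}{243}$ ($c{\left(J \right)} = \frac{2 J}{-486} = 2 J \left(- \frac{1}{486}\right) = - \frac{J}{243}$)
$- c{\left(2676 \right)} = - \frac{\left(-1\right) 2676}{243} = \left(-1\right) \left(- \frac{892}{81}\right) = \frac{892}{81}$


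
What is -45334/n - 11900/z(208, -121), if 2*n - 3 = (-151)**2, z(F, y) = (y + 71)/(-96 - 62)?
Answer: -214403071/5701 ≈ -37608.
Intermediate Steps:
z(F, y) = -71/158 - y/158 (z(F, y) = (71 + y)/(-158) = (71 + y)*(-1/158) = -71/158 - y/158)
n = 11402 (n = 3/2 + (1/2)*(-151)**2 = 3/2 + (1/2)*22801 = 3/2 + 22801/2 = 11402)
-45334/n - 11900/z(208, -121) = -45334/11402 - 11900/(-71/158 - 1/158*(-121)) = -45334*1/11402 - 11900/(-71/158 + 121/158) = -22667/5701 - 11900/25/79 = -22667/5701 - 11900*79/25 = -22667/5701 - 37604 = -214403071/5701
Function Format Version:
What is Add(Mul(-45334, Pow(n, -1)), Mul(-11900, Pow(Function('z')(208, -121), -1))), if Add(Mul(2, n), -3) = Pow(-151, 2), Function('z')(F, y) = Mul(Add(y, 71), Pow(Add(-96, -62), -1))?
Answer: Rational(-214403071, 5701) ≈ -37608.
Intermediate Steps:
Function('z')(F, y) = Add(Rational(-71, 158), Mul(Rational(-1, 158), y)) (Function('z')(F, y) = Mul(Add(71, y), Pow(-158, -1)) = Mul(Add(71, y), Rational(-1, 158)) = Add(Rational(-71, 158), Mul(Rational(-1, 158), y)))
n = 11402 (n = Add(Rational(3, 2), Mul(Rational(1, 2), Pow(-151, 2))) = Add(Rational(3, 2), Mul(Rational(1, 2), 22801)) = Add(Rational(3, 2), Rational(22801, 2)) = 11402)
Add(Mul(-45334, Pow(n, -1)), Mul(-11900, Pow(Function('z')(208, -121), -1))) = Add(Mul(-45334, Pow(11402, -1)), Mul(-11900, Pow(Add(Rational(-71, 158), Mul(Rational(-1, 158), -121)), -1))) = Add(Mul(-45334, Rational(1, 11402)), Mul(-11900, Pow(Add(Rational(-71, 158), Rational(121, 158)), -1))) = Add(Rational(-22667, 5701), Mul(-11900, Pow(Rational(25, 79), -1))) = Add(Rational(-22667, 5701), Mul(-11900, Rational(79, 25))) = Add(Rational(-22667, 5701), -37604) = Rational(-214403071, 5701)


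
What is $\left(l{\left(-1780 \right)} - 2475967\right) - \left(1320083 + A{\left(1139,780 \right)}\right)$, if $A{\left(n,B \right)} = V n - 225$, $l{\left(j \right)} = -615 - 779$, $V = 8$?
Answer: $-3806331$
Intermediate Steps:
$l{\left(j \right)} = -1394$ ($l{\left(j \right)} = -615 - 779 = -1394$)
$A{\left(n,B \right)} = -225 + 8 n$ ($A{\left(n,B \right)} = 8 n - 225 = -225 + 8 n$)
$\left(l{\left(-1780 \right)} - 2475967\right) - \left(1320083 + A{\left(1139,780 \right)}\right) = \left(-1394 - 2475967\right) - \left(1319858 + 9112\right) = -2477361 - 1328970 = -3806331$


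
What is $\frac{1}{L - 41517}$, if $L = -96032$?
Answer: $- \frac{1}{137549} \approx -7.2701 \cdot 10^{-6}$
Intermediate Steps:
$\frac{1}{L - 41517} = \frac{1}{-96032 - 41517} = \frac{1}{-137549} = - \frac{1}{137549}$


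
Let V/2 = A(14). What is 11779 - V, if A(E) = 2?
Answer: 11775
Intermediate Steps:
V = 4 (V = 2*2 = 4)
11779 - V = 11779 - 1*4 = 11779 - 4 = 11775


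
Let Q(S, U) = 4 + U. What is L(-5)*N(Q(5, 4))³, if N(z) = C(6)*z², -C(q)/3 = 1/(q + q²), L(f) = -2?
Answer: 65536/343 ≈ 191.07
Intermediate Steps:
C(q) = -3/(q + q²)
N(z) = -z²/14 (N(z) = (-3/(6*(1 + 6)))*z² = (-3*⅙/7)*z² = (-3*⅙*⅐)*z² = -z²/14)
L(-5)*N(Q(5, 4))³ = -2*(-(4 + 4)⁶/2744) = -2*(-1/14*8²)³ = -2*(-1/14*64)³ = -2*(-32/7)³ = -2*(-32768/343) = 65536/343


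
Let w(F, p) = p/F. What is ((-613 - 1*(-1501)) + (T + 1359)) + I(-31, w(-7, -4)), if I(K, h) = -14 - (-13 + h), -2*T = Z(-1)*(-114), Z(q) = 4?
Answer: 17314/7 ≈ 2473.4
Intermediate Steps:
T = 228 (T = -2*(-114) = -½*(-456) = 228)
I(K, h) = -1 - h (I(K, h) = -14 + (13 - h) = -1 - h)
((-613 - 1*(-1501)) + (T + 1359)) + I(-31, w(-7, -4)) = ((-613 - 1*(-1501)) + (228 + 1359)) + (-1 - (-4)/(-7)) = ((-613 + 1501) + 1587) + (-1 - (-4)*(-1)/7) = (888 + 1587) + (-1 - 1*4/7) = 2475 + (-1 - 4/7) = 2475 - 11/7 = 17314/7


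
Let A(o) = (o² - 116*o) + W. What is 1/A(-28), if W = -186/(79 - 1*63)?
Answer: 8/32163 ≈ 0.00024873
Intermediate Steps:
W = -93/8 (W = -186/(79 - 63) = -186/16 = -186*1/16 = -93/8 ≈ -11.625)
A(o) = -93/8 + o² - 116*o (A(o) = (o² - 116*o) - 93/8 = -93/8 + o² - 116*o)
1/A(-28) = 1/(-93/8 + (-28)² - 116*(-28)) = 1/(-93/8 + 784 + 3248) = 1/(32163/8) = 8/32163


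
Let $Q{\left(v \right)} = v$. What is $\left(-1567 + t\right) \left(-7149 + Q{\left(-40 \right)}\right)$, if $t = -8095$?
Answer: $69460118$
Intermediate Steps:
$\left(-1567 + t\right) \left(-7149 + Q{\left(-40 \right)}\right) = \left(-1567 - 8095\right) \left(-7149 - 40\right) = \left(-9662\right) \left(-7189\right) = 69460118$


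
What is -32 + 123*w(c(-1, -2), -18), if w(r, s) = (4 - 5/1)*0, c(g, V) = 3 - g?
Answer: -32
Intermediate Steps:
w(r, s) = 0 (w(r, s) = (4 - 5*1)*0 = (4 - 5)*0 = -1*0 = 0)
-32 + 123*w(c(-1, -2), -18) = -32 + 123*0 = -32 + 0 = -32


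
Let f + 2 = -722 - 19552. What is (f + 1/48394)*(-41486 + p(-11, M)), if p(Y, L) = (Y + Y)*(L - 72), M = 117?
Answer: 20839505947834/24197 ≈ 8.6124e+8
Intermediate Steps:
f = -20276 (f = -2 + (-722 - 19552) = -2 - 20274 = -20276)
p(Y, L) = 2*Y*(-72 + L) (p(Y, L) = (2*Y)*(-72 + L) = 2*Y*(-72 + L))
(f + 1/48394)*(-41486 + p(-11, M)) = (-20276 + 1/48394)*(-41486 + 2*(-11)*(-72 + 117)) = (-20276 + 1/48394)*(-41486 + 2*(-11)*45) = -981236743*(-41486 - 990)/48394 = -981236743/48394*(-42476) = 20839505947834/24197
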